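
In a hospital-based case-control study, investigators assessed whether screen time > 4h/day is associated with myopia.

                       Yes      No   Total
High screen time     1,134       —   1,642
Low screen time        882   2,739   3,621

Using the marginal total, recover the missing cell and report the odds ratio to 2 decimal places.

6.93

The missing cell is in the exposed row: 1642 − 1134 = 508.
So a = 1134, b = 508, c = 882, d = 2739.
OR = (a·d)/(b·c) = (1134 × 2739) / (508 × 882) = 3106026 / 448056 = 6.93223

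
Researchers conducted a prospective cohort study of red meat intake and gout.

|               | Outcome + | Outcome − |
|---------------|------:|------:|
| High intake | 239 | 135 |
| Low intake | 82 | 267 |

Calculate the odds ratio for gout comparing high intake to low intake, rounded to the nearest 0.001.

Cells: a = 239, b = 135, c = 82, d = 267.
OR = (a·d)/(b·c) = (239 × 267) / (135 × 82) = 63813 / 11070 = 5.76450
The odds of gout are about 5.76 times as high in the high intake group.

5.764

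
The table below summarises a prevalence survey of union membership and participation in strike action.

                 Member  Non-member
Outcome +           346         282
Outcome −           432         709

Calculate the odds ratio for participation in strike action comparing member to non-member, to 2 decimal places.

Reading the table with exposure as columns: a = 346 (Member, case), b = 432 (Member, non-case), c = 282 (Non-member, case), d = 709.
OR = (a·d)/(b·c) = (346 × 709) / (432 × 282) = 245314 / 121824 = 2.01368
The odds of participation in strike action are about 2.01 times as high in the member group.

2.01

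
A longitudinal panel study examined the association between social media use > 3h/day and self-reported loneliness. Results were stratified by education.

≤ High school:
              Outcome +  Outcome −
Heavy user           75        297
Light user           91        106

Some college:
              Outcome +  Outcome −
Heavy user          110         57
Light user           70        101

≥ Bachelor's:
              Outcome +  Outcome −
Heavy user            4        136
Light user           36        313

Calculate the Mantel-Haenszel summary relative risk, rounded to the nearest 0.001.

0.809

RR_MH = Σ(aᵢ·n₀ᵢ/nᵢ) / Σ(cᵢ·n₁ᵢ/nᵢ), with n₁ᵢ = aᵢ+bᵢ (exposed), n₀ᵢ = cᵢ+dᵢ (unexposed), nᵢ = n₁ᵢ+n₀ᵢ.
Stratum 1 (≤ High school): n₁ = 372, n₀ = 197, n = 569; a·n₀/n = 75·197/569 = 25.9666; c·n₁/n = 91·372/569 = 59.4938
Stratum 2 (Some college): n₁ = 167, n₀ = 171, n = 338; a·n₀/n = 110·171/338 = 55.6509; c·n₁/n = 70·167/338 = 34.5858
Stratum 3 (≥ Bachelor's): n₁ = 140, n₀ = 349, n = 489; a·n₀/n = 4·349/489 = 2.8548; c·n₁/n = 36·140/489 = 10.3067
RR_MH = (25.9666 + 55.6509 + 2.8548) / (59.4938 + 34.5858 + 10.3067) = 84.4723 / 104.3864 = 0.80923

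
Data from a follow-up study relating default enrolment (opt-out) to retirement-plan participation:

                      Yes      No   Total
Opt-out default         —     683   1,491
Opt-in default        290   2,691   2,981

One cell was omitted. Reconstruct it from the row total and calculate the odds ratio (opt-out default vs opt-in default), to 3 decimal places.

The missing cell is in the exposed row: 1491 − 683 = 808.
So a = 808, b = 683, c = 290, d = 2691.
OR = (a·d)/(b·c) = (808 × 2691) / (683 × 290) = 2174328 / 198070 = 10.97757

10.978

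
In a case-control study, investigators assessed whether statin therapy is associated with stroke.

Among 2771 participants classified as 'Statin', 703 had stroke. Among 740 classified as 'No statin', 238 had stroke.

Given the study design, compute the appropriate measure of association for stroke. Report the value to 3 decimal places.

From the description: a = 703, b = 2068, c = 238, d = 502.
This is a case-control study: participants were sampled on outcome status, so risks in the source population cannot be estimated directly — relative risk is not valid here. The odds ratio is the appropriate measure.
OR = (a·d)/(b·c) = (703 × 502) / (2068 × 238) = 352906 / 492184 = 0.71702

0.717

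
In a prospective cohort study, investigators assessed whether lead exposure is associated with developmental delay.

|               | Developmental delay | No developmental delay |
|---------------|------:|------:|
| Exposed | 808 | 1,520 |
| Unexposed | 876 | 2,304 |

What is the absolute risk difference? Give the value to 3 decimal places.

Cells: a = 808, b = 1520, c = 876, d = 2304.
Risk in exposed = 808/2328 = 0.347079; risk in unexposed = 876/3180 = 0.275472.
Risk difference = 0.347079 − 0.275472 = 0.071607

0.072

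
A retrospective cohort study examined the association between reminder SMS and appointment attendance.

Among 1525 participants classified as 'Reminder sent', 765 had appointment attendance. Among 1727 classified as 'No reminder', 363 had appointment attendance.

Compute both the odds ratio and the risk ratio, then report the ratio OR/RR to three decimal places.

1.585

From the description: a = 765, b = 760, c = 363, d = 1364.
OR = (765·1364)/(760·363) = 1043460/275880 = 3.78230
Risk in exposed = 765/1525 = 0.50164; risk in unexposed = 363/1727 = 0.21019; RR = 2.38659
OR/RR = 3.78230 / 2.38659 = 1.58481
The outcome is not rare, so the OR lies further from 1 than the RR.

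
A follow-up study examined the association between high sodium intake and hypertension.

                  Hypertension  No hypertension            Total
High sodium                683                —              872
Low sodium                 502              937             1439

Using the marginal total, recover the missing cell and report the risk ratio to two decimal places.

2.25

The missing cell is in the exposed row: 872 − 683 = 189.
So a = 683, b = 189, c = 502, d = 937.
RR = [a/(a+b)] / [c/(c+d)] = (683/872) / (502/1439) = 0.78326/0.34885 = 2.24523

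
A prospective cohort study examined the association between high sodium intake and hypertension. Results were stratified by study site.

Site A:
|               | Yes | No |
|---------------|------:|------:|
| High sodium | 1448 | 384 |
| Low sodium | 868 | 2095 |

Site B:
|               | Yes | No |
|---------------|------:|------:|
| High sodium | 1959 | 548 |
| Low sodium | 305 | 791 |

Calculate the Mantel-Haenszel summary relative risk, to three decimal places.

RR_MH = Σ(aᵢ·n₀ᵢ/nᵢ) / Σ(cᵢ·n₁ᵢ/nᵢ), with n₁ᵢ = aᵢ+bᵢ (exposed), n₀ᵢ = cᵢ+dᵢ (unexposed), nᵢ = n₁ᵢ+n₀ᵢ.
Stratum 1 (Site A): n₁ = 1832, n₀ = 2963, n = 4795; a·n₀/n = 1448·2963/4795 = 894.7704; c·n₁/n = 868·1832/4795 = 331.6321
Stratum 2 (Site B): n₁ = 2507, n₀ = 1096, n = 3603; a·n₀/n = 1959·1096/3603 = 595.9101; c·n₁/n = 305·2507/3603 = 212.2218
RR_MH = (894.7704 + 595.9101) / (331.6321 + 212.2218) = 1490.6805 / 543.8539 = 2.74096

2.741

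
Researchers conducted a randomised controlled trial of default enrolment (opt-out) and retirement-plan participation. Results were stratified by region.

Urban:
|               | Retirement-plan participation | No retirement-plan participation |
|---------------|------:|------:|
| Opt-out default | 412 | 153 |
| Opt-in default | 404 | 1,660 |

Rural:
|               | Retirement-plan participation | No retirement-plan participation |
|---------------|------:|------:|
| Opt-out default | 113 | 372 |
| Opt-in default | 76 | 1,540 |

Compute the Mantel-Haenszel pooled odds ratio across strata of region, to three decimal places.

9.278

OR_MH = Σ(aᵢdᵢ/nᵢ) / Σ(bᵢcᵢ/nᵢ), where nᵢ is the stratum total.
Stratum 1 (Urban): n = 2629; a·d/n = 412·1660/2629 = 260.1445; b·c/n = 153·404/2629 = 23.5116
Stratum 2 (Rural): n = 2101; a·d/n = 113·1540/2101 = 82.8272; b·c/n = 372·76/2101 = 13.4564
OR_MH = (260.1445 + 82.8272) / (23.5116 + 13.4564) = 342.9718 / 36.9681 = 9.27752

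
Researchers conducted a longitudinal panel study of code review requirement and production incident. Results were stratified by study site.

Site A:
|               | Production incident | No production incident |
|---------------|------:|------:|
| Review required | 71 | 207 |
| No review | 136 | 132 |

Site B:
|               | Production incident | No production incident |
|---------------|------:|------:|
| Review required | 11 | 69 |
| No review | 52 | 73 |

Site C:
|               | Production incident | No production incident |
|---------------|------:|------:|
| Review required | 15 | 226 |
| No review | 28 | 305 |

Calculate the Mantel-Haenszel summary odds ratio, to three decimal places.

0.363

OR_MH = Σ(aᵢdᵢ/nᵢ) / Σ(bᵢcᵢ/nᵢ), where nᵢ is the stratum total.
Stratum 1 (Site A): n = 546; a·d/n = 71·132/546 = 17.1648; b·c/n = 207·136/546 = 51.5604
Stratum 2 (Site B): n = 205; a·d/n = 11·73/205 = 3.9171; b·c/n = 69·52/205 = 17.5024
Stratum 3 (Site C): n = 574; a·d/n = 15·305/574 = 7.9704; b·c/n = 226·28/574 = 11.0244
OR_MH = (17.1648 + 3.9171 + 7.9704) / (51.5604 + 17.5024 + 11.0244) = 29.0523 / 80.0873 = 0.36276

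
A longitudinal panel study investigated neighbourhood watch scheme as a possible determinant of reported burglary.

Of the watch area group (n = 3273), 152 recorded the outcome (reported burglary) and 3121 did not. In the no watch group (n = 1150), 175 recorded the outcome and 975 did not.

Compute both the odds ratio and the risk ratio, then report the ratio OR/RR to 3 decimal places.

0.889

From the description: a = 152, b = 3121, c = 175, d = 975.
OR = (152·975)/(3121·175) = 148200/546175 = 0.27134
Risk in exposed = 152/3273 = 0.04644; risk in unexposed = 175/1150 = 0.15217; RR = 0.30518
OR/RR = 0.27134 / 0.30518 = 0.88912
The outcome is not rare, so the OR lies further from 1 than the RR.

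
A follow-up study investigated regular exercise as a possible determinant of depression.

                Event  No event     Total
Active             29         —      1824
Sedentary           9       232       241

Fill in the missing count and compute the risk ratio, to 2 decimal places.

The missing cell is in the exposed row: 1824 − 29 = 1795.
So a = 29, b = 1795, c = 9, d = 232.
RR = [a/(a+b)] / [c/(c+d)] = (29/1824) / (9/241) = 0.01590/0.03734 = 0.42574

0.43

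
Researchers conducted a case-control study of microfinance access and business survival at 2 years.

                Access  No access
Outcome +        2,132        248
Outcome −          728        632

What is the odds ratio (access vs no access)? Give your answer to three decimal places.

Reading the table with exposure as columns: a = 2132 (Access, case), b = 728 (Access, non-case), c = 248 (No access, case), d = 632.
OR = (a·d)/(b·c) = (2132 × 632) / (728 × 248) = 1347424 / 180544 = 7.46313
The odds of business survival at 2 years are about 7.46 times as high in the access group.

7.463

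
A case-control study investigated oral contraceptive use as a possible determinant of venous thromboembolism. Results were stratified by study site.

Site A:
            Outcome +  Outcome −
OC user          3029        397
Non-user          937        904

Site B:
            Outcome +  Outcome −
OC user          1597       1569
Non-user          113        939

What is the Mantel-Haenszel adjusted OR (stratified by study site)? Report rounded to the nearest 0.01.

OR_MH = Σ(aᵢdᵢ/nᵢ) / Σ(bᵢcᵢ/nᵢ), where nᵢ is the stratum total.
Stratum 1 (Site A): n = 5267; a·d/n = 3029·904/5267 = 519.8815; b·c/n = 397·937/5267 = 70.6264
Stratum 2 (Site B): n = 4218; a·d/n = 1597·939/4218 = 355.5199; b·c/n = 1569·113/4218 = 42.0334
OR_MH = (519.8815 + 355.5199) / (70.6264 + 42.0334) = 875.4014 / 112.6598 = 7.77031

7.77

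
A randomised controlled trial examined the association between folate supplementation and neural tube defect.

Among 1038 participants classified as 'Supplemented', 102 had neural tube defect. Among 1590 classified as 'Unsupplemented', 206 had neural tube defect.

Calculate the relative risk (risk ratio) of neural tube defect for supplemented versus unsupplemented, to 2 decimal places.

From the description: a = 102, b = 936, c = 206, d = 1384.
Risk in exposed = 102/1038 = 0.09827; risk in unexposed = 206/1590 = 0.12956.
RR = 0.09827 / 0.12956 = 0.75846
The risk is 24% lower among the exposed than among the unexposed.

0.76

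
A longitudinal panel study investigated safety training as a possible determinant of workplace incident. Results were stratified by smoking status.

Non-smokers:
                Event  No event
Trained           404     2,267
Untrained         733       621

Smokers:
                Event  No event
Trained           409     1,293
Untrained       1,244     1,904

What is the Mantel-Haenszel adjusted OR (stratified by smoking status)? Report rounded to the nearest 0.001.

0.299

OR_MH = Σ(aᵢdᵢ/nᵢ) / Σ(bᵢcᵢ/nᵢ), where nᵢ is the stratum total.
Stratum 1 (Non-smokers): n = 4025; a·d/n = 404·621/4025 = 62.3314; b·c/n = 2267·733/4025 = 412.8475
Stratum 2 (Smokers): n = 4850; a·d/n = 409·1904/4850 = 160.5641; b·c/n = 1293·1244/4850 = 331.6478
OR_MH = (62.3314 + 160.5641) / (412.8475 + 331.6478) = 222.8956 / 744.4953 = 0.29939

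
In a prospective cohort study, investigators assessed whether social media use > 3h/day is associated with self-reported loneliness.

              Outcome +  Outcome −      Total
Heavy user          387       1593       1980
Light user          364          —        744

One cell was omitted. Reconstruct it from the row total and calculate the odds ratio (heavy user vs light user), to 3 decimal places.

The missing cell is in the unexposed row: 744 − 364 = 380.
So a = 387, b = 1593, c = 364, d = 380.
OR = (a·d)/(b·c) = (387 × 380) / (1593 × 364) = 147060 / 579852 = 0.25362

0.254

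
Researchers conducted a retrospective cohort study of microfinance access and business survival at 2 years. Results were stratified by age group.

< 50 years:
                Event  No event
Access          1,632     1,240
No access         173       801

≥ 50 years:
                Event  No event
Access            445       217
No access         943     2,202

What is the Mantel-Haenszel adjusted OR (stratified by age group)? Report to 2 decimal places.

OR_MH = Σ(aᵢdᵢ/nᵢ) / Σ(bᵢcᵢ/nᵢ), where nᵢ is the stratum total.
Stratum 1 (< 50 years): n = 3846; a·d/n = 1632·801/3846 = 339.8939; b·c/n = 1240·173/3846 = 55.7774
Stratum 2 (≥ 50 years): n = 3807; a·d/n = 445·2202/3807 = 257.3916; b·c/n = 217·943/3807 = 53.7512
OR_MH = (339.8939 + 257.3916) / (55.7774 + 53.7512) = 597.2856 / 109.5287 = 5.45323

5.45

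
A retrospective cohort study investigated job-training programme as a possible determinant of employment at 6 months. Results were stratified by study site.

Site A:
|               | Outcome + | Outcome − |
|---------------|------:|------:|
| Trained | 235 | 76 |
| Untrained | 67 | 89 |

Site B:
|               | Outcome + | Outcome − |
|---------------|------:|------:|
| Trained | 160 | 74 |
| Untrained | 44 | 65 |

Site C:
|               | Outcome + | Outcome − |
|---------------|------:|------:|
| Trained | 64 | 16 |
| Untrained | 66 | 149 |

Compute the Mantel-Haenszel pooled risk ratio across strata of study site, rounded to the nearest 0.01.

RR_MH = Σ(aᵢ·n₀ᵢ/nᵢ) / Σ(cᵢ·n₁ᵢ/nᵢ), with n₁ᵢ = aᵢ+bᵢ (exposed), n₀ᵢ = cᵢ+dᵢ (unexposed), nᵢ = n₁ᵢ+n₀ᵢ.
Stratum 1 (Site A): n₁ = 311, n₀ = 156, n = 467; a·n₀/n = 235·156/467 = 78.5011; c·n₁/n = 67·311/467 = 44.6188
Stratum 2 (Site B): n₁ = 234, n₀ = 109, n = 343; a·n₀/n = 160·109/343 = 50.8455; c·n₁/n = 44·234/343 = 30.0175
Stratum 3 (Site C): n₁ = 80, n₀ = 215, n = 295; a·n₀/n = 64·215/295 = 46.6441; c·n₁/n = 66·80/295 = 17.8983
RR_MH = (78.5011 + 50.8455 + 46.6441) / (44.6188 + 30.0175 + 17.8983) = 175.9906 / 92.5346 = 1.90189

1.90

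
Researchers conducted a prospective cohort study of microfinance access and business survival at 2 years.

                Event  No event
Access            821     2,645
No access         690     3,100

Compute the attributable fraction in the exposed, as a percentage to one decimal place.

Cells: a = 821, b = 2645, c = 690, d = 3100.
Risk in exposed = 821/3466 = 0.23687; risk in unexposed = 690/3790 = 0.18206.
RR = 0.23687/0.18206 = 1.30108
AR% = (RR − 1)/RR × 100 = (1.30108 − 1)/1.30108 × 100 = 23.1409%

23.1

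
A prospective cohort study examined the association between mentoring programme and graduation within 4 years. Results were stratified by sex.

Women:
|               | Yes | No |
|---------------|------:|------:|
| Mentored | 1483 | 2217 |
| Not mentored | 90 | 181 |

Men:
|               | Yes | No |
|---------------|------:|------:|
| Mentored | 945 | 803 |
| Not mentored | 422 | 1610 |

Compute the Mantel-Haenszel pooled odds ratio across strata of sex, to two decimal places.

OR_MH = Σ(aᵢdᵢ/nᵢ) / Σ(bᵢcᵢ/nᵢ), where nᵢ is the stratum total.
Stratum 1 (Women): n = 3971; a·d/n = 1483·181/3971 = 67.5958; b·c/n = 2217·90/3971 = 50.2468
Stratum 2 (Men): n = 3780; a·d/n = 945·1610/3780 = 402.5000; b·c/n = 803·422/3780 = 89.6471
OR_MH = (67.5958 + 402.5000) / (50.2468 + 89.6471) = 470.0958 / 139.8939 = 3.36037

3.36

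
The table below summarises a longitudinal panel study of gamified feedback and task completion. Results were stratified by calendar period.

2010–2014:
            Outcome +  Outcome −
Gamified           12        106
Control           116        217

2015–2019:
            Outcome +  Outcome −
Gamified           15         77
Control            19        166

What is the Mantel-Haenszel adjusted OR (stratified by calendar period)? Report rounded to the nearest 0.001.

OR_MH = Σ(aᵢdᵢ/nᵢ) / Σ(bᵢcᵢ/nᵢ), where nᵢ is the stratum total.
Stratum 1 (2010–2014): n = 451; a·d/n = 12·217/451 = 5.7738; b·c/n = 106·116/451 = 27.2639
Stratum 2 (2015–2019): n = 277; a·d/n = 15·166/277 = 8.9892; b·c/n = 77·19/277 = 5.2816
OR_MH = (5.7738 + 8.9892) / (27.2639 + 5.2816) = 14.7630 / 32.5454 = 0.45361

0.454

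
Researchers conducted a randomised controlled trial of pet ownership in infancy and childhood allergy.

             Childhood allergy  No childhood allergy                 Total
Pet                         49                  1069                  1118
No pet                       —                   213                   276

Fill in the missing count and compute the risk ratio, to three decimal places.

0.192

The missing cell is in the unexposed row: 276 − 213 = 63.
So a = 49, b = 1069, c = 63, d = 213.
RR = [a/(a+b)] / [c/(c+d)] = (49/1118) / (63/276) = 0.04383/0.22826 = 0.19201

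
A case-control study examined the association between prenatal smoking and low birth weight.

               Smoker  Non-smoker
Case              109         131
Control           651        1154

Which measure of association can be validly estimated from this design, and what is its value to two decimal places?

Reading the table with exposure as columns: a = 109 (Smoker, case), b = 651 (Smoker, non-case), c = 131 (Non-smoker, case), d = 1154.
This is a case-control study: participants were sampled on outcome status, so risks in the source population cannot be estimated directly — relative risk is not valid here. The odds ratio is the appropriate measure.
OR = (a·d)/(b·c) = (109 × 1154) / (651 × 131) = 125786 / 85281 = 1.47496

1.47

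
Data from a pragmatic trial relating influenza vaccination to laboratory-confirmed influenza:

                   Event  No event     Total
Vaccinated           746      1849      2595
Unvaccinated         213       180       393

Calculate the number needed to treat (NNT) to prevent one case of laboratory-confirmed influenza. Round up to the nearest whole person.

4

Risk in treated group = 746/2595 = 0.28748; risk in control = 213/393 = 0.54198.
Absolute risk reduction = 0.54198 − 0.28748 = 0.25451
NNT = 1 / ARR = 1 / 0.25451 = 3.929 → round up → 4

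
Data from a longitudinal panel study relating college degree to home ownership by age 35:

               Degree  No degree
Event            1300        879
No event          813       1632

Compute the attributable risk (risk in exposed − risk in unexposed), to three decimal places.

Reading the table with exposure as columns: a = 1300 (Degree, case), b = 813 (Degree, non-case), c = 879 (No degree, case), d = 1632.
Risk in exposed = 1300/2113 = 0.615239; risk in unexposed = 879/2511 = 0.350060.
Risk difference = 0.615239 − 0.350060 = 0.265179

0.265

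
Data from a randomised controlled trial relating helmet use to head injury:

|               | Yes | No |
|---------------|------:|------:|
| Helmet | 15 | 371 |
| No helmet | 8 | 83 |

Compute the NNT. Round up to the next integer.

Risk in treated group = 15/386 = 0.03886; risk in control = 8/91 = 0.08791.
Absolute risk reduction = 0.08791 − 0.03886 = 0.04905
NNT = 1 / ARR = 1 / 0.04905 = 20.387 → round up → 21

21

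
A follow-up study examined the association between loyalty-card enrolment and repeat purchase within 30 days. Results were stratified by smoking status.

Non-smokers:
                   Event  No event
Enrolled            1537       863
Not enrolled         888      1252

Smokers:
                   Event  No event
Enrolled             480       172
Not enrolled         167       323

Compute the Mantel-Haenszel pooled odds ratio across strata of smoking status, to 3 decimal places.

OR_MH = Σ(aᵢdᵢ/nᵢ) / Σ(bᵢcᵢ/nᵢ), where nᵢ is the stratum total.
Stratum 1 (Non-smokers): n = 4540; a·d/n = 1537·1252/4540 = 423.8599; b·c/n = 863·888/4540 = 168.7982
Stratum 2 (Smokers): n = 1142; a·d/n = 480·323/1142 = 135.7618; b·c/n = 172·167/1142 = 25.1524
OR_MH = (423.8599 + 135.7618) / (168.7982 + 25.1524) = 559.6217 / 193.9506 = 2.88538

2.885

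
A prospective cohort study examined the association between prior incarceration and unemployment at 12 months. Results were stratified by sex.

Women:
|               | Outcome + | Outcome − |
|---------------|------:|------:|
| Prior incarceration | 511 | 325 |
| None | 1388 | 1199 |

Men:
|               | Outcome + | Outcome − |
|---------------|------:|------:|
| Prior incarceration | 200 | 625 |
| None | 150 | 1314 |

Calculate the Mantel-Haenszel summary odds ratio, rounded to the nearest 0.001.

1.701

OR_MH = Σ(aᵢdᵢ/nᵢ) / Σ(bᵢcᵢ/nᵢ), where nᵢ is the stratum total.
Stratum 1 (Women): n = 3423; a·d/n = 511·1199/3423 = 178.9918; b·c/n = 325·1388/3423 = 131.7850
Stratum 2 (Men): n = 2289; a·d/n = 200·1314/2289 = 114.8100; b·c/n = 625·150/2289 = 40.9567
OR_MH = (178.9918 + 114.8100) / (131.7850 + 40.9567) = 293.8018 / 172.7417 = 1.70082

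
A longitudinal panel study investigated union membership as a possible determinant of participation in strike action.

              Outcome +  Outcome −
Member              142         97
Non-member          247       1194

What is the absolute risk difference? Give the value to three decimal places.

Cells: a = 142, b = 97, c = 247, d = 1194.
Risk in exposed = 142/239 = 0.594142; risk in unexposed = 247/1441 = 0.171409.
Risk difference = 0.594142 − 0.171409 = 0.422734

0.423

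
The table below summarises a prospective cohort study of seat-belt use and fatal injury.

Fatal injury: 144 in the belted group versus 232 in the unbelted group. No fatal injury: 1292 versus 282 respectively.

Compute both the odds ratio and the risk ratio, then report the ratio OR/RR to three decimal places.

0.610

From the description: a = 144, b = 1292, c = 232, d = 282.
OR = (144·282)/(1292·232) = 40608/299744 = 0.13548
Risk in exposed = 144/1436 = 0.10028; risk in unexposed = 232/514 = 0.45136; RR = 0.22217
OR/RR = 0.13548 / 0.22217 = 0.60979
The outcome is not rare, so the OR lies further from 1 than the RR.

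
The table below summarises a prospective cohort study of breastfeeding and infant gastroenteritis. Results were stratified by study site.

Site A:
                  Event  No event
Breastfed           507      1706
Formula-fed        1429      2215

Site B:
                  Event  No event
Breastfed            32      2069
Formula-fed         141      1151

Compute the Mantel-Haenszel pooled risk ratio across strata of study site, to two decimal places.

0.52

RR_MH = Σ(aᵢ·n₀ᵢ/nᵢ) / Σ(cᵢ·n₁ᵢ/nᵢ), with n₁ᵢ = aᵢ+bᵢ (exposed), n₀ᵢ = cᵢ+dᵢ (unexposed), nᵢ = n₁ᵢ+n₀ᵢ.
Stratum 1 (Site A): n₁ = 2213, n₀ = 3644, n = 5857; a·n₀/n = 507·3644/5857 = 315.4359; c·n₁/n = 1429·2213/5857 = 539.9312
Stratum 2 (Site B): n₁ = 2101, n₀ = 1292, n = 3393; a·n₀/n = 32·1292/3393 = 12.1851; c·n₁/n = 141·2101/3393 = 87.3095
RR_MH = (315.4359 + 12.1851) / (539.9312 + 87.3095) = 327.6210 / 627.2407 = 0.52232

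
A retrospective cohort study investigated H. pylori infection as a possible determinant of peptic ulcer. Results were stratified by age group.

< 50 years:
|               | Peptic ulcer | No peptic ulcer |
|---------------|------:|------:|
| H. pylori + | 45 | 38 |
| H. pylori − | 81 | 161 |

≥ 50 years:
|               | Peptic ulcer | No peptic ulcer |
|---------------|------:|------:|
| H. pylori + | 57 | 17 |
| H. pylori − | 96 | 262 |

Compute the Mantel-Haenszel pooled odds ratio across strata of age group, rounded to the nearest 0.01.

4.29

OR_MH = Σ(aᵢdᵢ/nᵢ) / Σ(bᵢcᵢ/nᵢ), where nᵢ is the stratum total.
Stratum 1 (< 50 years): n = 325; a·d/n = 45·161/325 = 22.2923; b·c/n = 38·81/325 = 9.4708
Stratum 2 (≥ 50 years): n = 432; a·d/n = 57·262/432 = 34.5694; b·c/n = 17·96/432 = 3.7778
OR_MH = (22.2923 + 34.5694) / (9.4708 + 3.7778) = 56.8618 / 13.2485 = 4.29192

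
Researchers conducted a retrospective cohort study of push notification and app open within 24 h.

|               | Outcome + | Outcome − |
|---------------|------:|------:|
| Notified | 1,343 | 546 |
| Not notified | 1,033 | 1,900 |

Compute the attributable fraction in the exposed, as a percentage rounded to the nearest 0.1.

50.5

Cells: a = 1343, b = 546, c = 1033, d = 1900.
Risk in exposed = 1343/1889 = 0.71096; risk in unexposed = 1033/2933 = 0.35220.
RR = 0.71096/0.35220 = 2.01863
AR% = (RR − 1)/RR × 100 = (2.01863 − 1)/2.01863 × 100 = 50.4613%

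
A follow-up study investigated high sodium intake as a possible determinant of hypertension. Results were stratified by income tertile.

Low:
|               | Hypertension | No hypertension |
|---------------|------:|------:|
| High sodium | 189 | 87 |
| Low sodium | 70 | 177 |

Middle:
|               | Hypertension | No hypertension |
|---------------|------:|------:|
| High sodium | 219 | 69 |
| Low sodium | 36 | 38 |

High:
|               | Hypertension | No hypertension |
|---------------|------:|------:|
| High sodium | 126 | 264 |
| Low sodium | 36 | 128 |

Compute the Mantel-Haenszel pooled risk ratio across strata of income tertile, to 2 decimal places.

RR_MH = Σ(aᵢ·n₀ᵢ/nᵢ) / Σ(cᵢ·n₁ᵢ/nᵢ), with n₁ᵢ = aᵢ+bᵢ (exposed), n₀ᵢ = cᵢ+dᵢ (unexposed), nᵢ = n₁ᵢ+n₀ᵢ.
Stratum 1 (Low): n₁ = 276, n₀ = 247, n = 523; a·n₀/n = 189·247/523 = 89.2600; c·n₁/n = 70·276/523 = 36.9407
Stratum 2 (Middle): n₁ = 288, n₀ = 74, n = 362; a·n₀/n = 219·74/362 = 44.7680; c·n₁/n = 36·288/362 = 28.6409
Stratum 3 (High): n₁ = 390, n₀ = 164, n = 554; a·n₀/n = 126·164/554 = 37.2996; c·n₁/n = 36·390/554 = 25.3430
RR_MH = (89.2600 + 44.7680 + 37.2996) / (36.9407 + 28.6409 + 25.3430) = 171.3276 / 90.9246 = 1.88428

1.88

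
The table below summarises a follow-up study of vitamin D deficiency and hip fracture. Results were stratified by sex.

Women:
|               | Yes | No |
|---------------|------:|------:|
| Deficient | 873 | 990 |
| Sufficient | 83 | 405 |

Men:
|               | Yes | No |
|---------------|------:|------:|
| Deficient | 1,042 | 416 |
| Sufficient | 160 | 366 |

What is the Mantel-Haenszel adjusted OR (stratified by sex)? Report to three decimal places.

OR_MH = Σ(aᵢdᵢ/nᵢ) / Σ(bᵢcᵢ/nᵢ), where nᵢ is the stratum total.
Stratum 1 (Women): n = 2351; a·d/n = 873·405/2351 = 150.3892; b·c/n = 990·83/2351 = 34.9511
Stratum 2 (Men): n = 1984; a·d/n = 1042·366/1984 = 192.2238; b·c/n = 416·160/1984 = 33.5484
OR_MH = (150.3892 + 192.2238) / (34.9511 + 33.5484) = 342.6130 / 68.4995 = 5.00169

5.002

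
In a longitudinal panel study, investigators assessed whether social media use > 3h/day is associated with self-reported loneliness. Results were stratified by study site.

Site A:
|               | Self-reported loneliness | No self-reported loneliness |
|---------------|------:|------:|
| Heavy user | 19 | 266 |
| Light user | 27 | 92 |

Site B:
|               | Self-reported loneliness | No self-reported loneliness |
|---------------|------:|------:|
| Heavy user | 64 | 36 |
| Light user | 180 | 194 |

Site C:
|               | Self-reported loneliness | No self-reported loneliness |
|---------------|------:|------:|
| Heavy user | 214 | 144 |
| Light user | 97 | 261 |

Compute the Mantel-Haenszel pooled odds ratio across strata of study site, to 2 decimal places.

2.13

OR_MH = Σ(aᵢdᵢ/nᵢ) / Σ(bᵢcᵢ/nᵢ), where nᵢ is the stratum total.
Stratum 1 (Site A): n = 404; a·d/n = 19·92/404 = 4.3267; b·c/n = 266·27/404 = 17.7772
Stratum 2 (Site B): n = 474; a·d/n = 64·194/474 = 26.1941; b·c/n = 36·180/474 = 13.6709
Stratum 3 (Site C): n = 716; a·d/n = 214·261/716 = 78.0084; b·c/n = 144·97/716 = 19.5084
OR_MH = (4.3267 + 26.1941 + 78.0084) / (17.7772 + 13.6709 + 19.5084) = 108.5292 / 50.9565 = 2.12984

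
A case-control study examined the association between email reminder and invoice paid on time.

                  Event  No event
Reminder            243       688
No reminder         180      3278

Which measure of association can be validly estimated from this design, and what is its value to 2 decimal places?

Cells: a = 243, b = 688, c = 180, d = 3278.
This is a case-control study: participants were sampled on outcome status, so risks in the source population cannot be estimated directly — relative risk is not valid here. The odds ratio is the appropriate measure.
OR = (a·d)/(b·c) = (243 × 3278) / (688 × 180) = 796554 / 123840 = 6.43212

6.43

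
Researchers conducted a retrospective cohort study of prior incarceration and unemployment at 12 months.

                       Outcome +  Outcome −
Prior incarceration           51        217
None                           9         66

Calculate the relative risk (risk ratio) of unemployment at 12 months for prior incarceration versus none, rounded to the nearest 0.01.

Cells: a = 51, b = 217, c = 9, d = 66.
Risk in exposed = 51/268 = 0.19030; risk in unexposed = 9/75 = 0.12000.
RR = 0.19030 / 0.12000 = 1.58582
The risk among the exposed is 1.59 times that among the unexposed.

1.59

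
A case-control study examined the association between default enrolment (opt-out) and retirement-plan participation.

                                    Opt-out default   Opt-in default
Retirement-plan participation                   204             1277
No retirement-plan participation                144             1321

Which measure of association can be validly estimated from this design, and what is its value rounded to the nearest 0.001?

Reading the table with exposure as columns: a = 204 (Opt-out default, case), b = 144 (Opt-out default, non-case), c = 1277 (Opt-in default, case), d = 1321.
This is a case-control study: participants were sampled on outcome status, so risks in the source population cannot be estimated directly — relative risk is not valid here. The odds ratio is the appropriate measure.
OR = (a·d)/(b·c) = (204 × 1321) / (144 × 1277) = 269484 / 183888 = 1.46548

1.465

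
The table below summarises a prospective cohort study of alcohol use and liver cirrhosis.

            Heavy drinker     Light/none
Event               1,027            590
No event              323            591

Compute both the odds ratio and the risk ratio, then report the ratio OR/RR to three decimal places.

2.092

Reading the table with exposure as columns: a = 1027 (Heavy drinker, case), b = 323 (Heavy drinker, non-case), c = 590 (Light/none, case), d = 591.
OR = (1027·591)/(323·590) = 606957/190570 = 3.18496
Risk in exposed = 1027/1350 = 0.76074; risk in unexposed = 590/1181 = 0.49958; RR = 1.52277
OR/RR = 3.18496 / 1.52277 = 2.09155
The outcome is not rare, so the OR lies further from 1 than the RR.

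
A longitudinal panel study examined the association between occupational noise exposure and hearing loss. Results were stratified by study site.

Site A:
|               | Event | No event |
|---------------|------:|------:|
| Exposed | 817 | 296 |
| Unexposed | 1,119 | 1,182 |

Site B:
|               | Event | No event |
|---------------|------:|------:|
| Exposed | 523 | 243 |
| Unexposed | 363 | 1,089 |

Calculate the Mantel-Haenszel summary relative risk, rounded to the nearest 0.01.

RR_MH = Σ(aᵢ·n₀ᵢ/nᵢ) / Σ(cᵢ·n₁ᵢ/nᵢ), with n₁ᵢ = aᵢ+bᵢ (exposed), n₀ᵢ = cᵢ+dᵢ (unexposed), nᵢ = n₁ᵢ+n₀ᵢ.
Stratum 1 (Site A): n₁ = 1113, n₀ = 2301, n = 3414; a·n₀/n = 817·2301/3414 = 550.6494; c·n₁/n = 1119·1113/3414 = 364.8058
Stratum 2 (Site B): n₁ = 766, n₀ = 1452, n = 2218; a·n₀/n = 523·1452/2218 = 342.3787; c·n₁/n = 363·766/2218 = 125.3643
RR_MH = (550.6494 + 342.3787) / (364.8058 + 125.3643) = 893.0281 / 490.1701 = 1.82187

1.82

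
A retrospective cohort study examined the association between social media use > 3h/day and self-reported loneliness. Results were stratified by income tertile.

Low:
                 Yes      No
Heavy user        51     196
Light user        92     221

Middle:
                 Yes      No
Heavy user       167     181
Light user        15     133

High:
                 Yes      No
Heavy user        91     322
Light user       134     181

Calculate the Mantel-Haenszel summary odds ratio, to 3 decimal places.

OR_MH = Σ(aᵢdᵢ/nᵢ) / Σ(bᵢcᵢ/nᵢ), where nᵢ is the stratum total.
Stratum 1 (Low): n = 560; a·d/n = 51·221/560 = 20.1268; b·c/n = 196·92/560 = 32.2000
Stratum 2 (Middle): n = 496; a·d/n = 167·133/496 = 44.7802; b·c/n = 181·15/496 = 5.4738
Stratum 3 (High): n = 728; a·d/n = 91·181/728 = 22.6250; b·c/n = 322·134/728 = 59.2692
OR_MH = (20.1268 + 44.7802 + 22.6250) / (32.2000 + 5.4738 + 59.2692) = 87.5320 / 96.9430 = 0.90292

0.903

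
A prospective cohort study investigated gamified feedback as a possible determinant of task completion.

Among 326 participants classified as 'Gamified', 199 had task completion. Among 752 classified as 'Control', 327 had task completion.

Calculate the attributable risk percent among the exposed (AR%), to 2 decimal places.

28.76

From the description: a = 199, b = 127, c = 327, d = 425.
Risk in exposed = 199/326 = 0.61043; risk in unexposed = 327/752 = 0.43484.
RR = 0.61043/0.43484 = 1.40380
AR% = (RR − 1)/RR × 100 = (1.40380 − 1)/1.40380 × 100 = 28.7648%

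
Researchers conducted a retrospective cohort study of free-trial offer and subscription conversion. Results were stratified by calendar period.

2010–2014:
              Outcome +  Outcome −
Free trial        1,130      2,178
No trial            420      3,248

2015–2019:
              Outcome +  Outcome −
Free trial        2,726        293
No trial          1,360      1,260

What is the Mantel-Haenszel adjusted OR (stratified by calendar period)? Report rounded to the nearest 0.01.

OR_MH = Σ(aᵢdᵢ/nᵢ) / Σ(bᵢcᵢ/nᵢ), where nᵢ is the stratum total.
Stratum 1 (2010–2014): n = 6976; a·d/n = 1130·3248/6976 = 526.1239; b·c/n = 2178·420/6976 = 131.1296
Stratum 2 (2015–2019): n = 5639; a·d/n = 2726·1260/5639 = 609.1080; b·c/n = 293·1360/5639 = 70.6650
OR_MH = (526.1239 + 609.1080) / (131.1296 + 70.6650) = 1135.2319 / 201.7946 = 5.62568

5.63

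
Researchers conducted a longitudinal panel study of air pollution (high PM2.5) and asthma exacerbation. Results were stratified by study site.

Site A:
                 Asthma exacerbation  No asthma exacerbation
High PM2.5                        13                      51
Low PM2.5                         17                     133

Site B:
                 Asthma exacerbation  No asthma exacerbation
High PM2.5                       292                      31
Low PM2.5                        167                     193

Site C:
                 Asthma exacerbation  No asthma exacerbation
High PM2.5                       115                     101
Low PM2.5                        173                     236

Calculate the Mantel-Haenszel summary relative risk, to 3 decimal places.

1.656

RR_MH = Σ(aᵢ·n₀ᵢ/nᵢ) / Σ(cᵢ·n₁ᵢ/nᵢ), with n₁ᵢ = aᵢ+bᵢ (exposed), n₀ᵢ = cᵢ+dᵢ (unexposed), nᵢ = n₁ᵢ+n₀ᵢ.
Stratum 1 (Site A): n₁ = 64, n₀ = 150, n = 214; a·n₀/n = 13·150/214 = 9.1121; c·n₁/n = 17·64/214 = 5.0841
Stratum 2 (Site B): n₁ = 323, n₀ = 360, n = 683; a·n₀/n = 292·360/683 = 153.9092; c·n₁/n = 167·323/683 = 78.9766
Stratum 3 (Site C): n₁ = 216, n₀ = 409, n = 625; a·n₀/n = 115·409/625 = 75.2560; c·n₁/n = 173·216/625 = 59.7888
RR_MH = (9.1121 + 153.9092 + 75.2560) / (5.0841 + 78.9766 + 59.7888) = 238.2774 / 143.8495 = 1.65644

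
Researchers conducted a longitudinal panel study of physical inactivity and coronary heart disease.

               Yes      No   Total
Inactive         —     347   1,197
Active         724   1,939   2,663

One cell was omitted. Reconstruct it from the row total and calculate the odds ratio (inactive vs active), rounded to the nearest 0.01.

The missing cell is in the exposed row: 1197 − 347 = 850.
So a = 850, b = 347, c = 724, d = 1939.
OR = (a·d)/(b·c) = (850 × 1939) / (347 × 724) = 1648150 / 251228 = 6.56038

6.56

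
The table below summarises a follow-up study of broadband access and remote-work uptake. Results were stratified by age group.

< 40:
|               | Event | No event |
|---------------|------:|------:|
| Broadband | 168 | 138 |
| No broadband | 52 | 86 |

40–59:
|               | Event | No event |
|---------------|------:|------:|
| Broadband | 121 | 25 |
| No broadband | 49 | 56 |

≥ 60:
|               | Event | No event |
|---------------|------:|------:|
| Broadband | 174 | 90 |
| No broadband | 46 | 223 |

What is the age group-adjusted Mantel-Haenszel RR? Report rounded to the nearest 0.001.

2.188

RR_MH = Σ(aᵢ·n₀ᵢ/nᵢ) / Σ(cᵢ·n₁ᵢ/nᵢ), with n₁ᵢ = aᵢ+bᵢ (exposed), n₀ᵢ = cᵢ+dᵢ (unexposed), nᵢ = n₁ᵢ+n₀ᵢ.
Stratum 1 (< 40): n₁ = 306, n₀ = 138, n = 444; a·n₀/n = 168·138/444 = 52.2162; c·n₁/n = 52·306/444 = 35.8378
Stratum 2 (40–59): n₁ = 146, n₀ = 105, n = 251; a·n₀/n = 121·105/251 = 50.6175; c·n₁/n = 49·146/251 = 28.5020
Stratum 3 (≥ 60): n₁ = 264, n₀ = 269, n = 533; a·n₀/n = 174·269/533 = 87.8161; c·n₁/n = 46·264/533 = 22.7842
RR_MH = (52.2162 + 50.6175 + 87.8161) / (35.8378 + 28.5020 + 22.7842) = 190.6499 / 87.1241 = 2.18826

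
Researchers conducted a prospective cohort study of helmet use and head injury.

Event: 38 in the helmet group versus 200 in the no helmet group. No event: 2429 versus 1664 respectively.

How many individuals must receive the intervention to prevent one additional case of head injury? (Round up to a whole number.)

11

Risk in treated group = 38/2467 = 0.01540; risk in control = 200/1864 = 0.10730.
Absolute risk reduction = 0.10730 − 0.01540 = 0.09189
NNT = 1 / ARR = 1 / 0.09189 = 10.882 → round up → 11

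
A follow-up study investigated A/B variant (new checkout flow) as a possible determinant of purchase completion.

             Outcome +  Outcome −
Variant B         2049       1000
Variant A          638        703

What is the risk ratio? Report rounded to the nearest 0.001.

Cells: a = 2049, b = 1000, c = 638, d = 703.
Risk in exposed = 2049/3049 = 0.67202; risk in unexposed = 638/1341 = 0.47576.
RR = 0.67202 / 0.47576 = 1.41251
The risk among the exposed is 1.41 times that among the unexposed.

1.413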